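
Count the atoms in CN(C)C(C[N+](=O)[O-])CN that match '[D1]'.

The query [D1] means: atom with exactly one heavy-atom neighbour (degree 1).
Check the 10 heavy atoms by environment: 2× C (D2) → no; 1× C (D3) → no; 1× N (charge +1, D3) → no; 1× O (charge -1, D1) → match; 1× O (D1) → match; 1× N (D3) → no; 2× C (D1) → match; 1× N (D1) → match.
Summing the matching environments: 1 + 1 + 2 + 1 = 5 matching atoms.

5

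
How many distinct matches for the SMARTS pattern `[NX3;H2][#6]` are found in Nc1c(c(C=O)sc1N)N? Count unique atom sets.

3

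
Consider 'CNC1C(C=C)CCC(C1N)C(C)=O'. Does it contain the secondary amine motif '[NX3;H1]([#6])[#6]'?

Yes

The pattern [NX3;H1]([#6])[#6] describes a trivalent nitrogen with one H, bonded to two carbons — a secondary amine.
The molecule carries an N-methylamino group (-NHCH3), whose atoms satisfy every constraint of the query, so the pattern matches.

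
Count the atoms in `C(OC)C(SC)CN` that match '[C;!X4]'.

The query [C;!X4] means: aliphatic carbon that does not have four total connections.
Check the 8 heavy atoms by environment: 5× C (X4) → no; 1× O (X2) → no; 1× N (X3) → no; 1× S (X2) → no.
No environment satisfies the query, so 0 matching atoms.

0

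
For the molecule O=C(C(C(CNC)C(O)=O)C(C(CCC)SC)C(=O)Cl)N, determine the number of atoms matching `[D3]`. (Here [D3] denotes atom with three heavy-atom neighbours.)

7

The query [D3] means: atom with exactly three heavy-atom neighbours.
Check the 21 heavy atoms by environment: 3× C (D2) → no; 7× C (D3) → match; 4× O (D1) → no; 1× Cl (D1) → no; 3× C (D1) → no; 1× N (D1) → no; 1× S (D2) → no; 1× N (D2) → no.
That gives 7 matching atoms.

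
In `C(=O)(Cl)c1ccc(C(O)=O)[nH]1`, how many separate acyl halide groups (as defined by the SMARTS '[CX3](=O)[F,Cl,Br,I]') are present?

1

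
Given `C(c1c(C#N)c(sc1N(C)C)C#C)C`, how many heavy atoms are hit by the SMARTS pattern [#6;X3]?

The query [#6;X3] means: any carbon (aromatic or not) with three total connections.
Check the 14 heavy atoms by environment: 1× s (aromatic, X2) → no; 4× c (aromatic, X3) → match; 3× C (X2) → no; 1× N (X1) → no; 4× C (X4) → no; 1× N (X3) → no.
That gives 4 matching atoms.

4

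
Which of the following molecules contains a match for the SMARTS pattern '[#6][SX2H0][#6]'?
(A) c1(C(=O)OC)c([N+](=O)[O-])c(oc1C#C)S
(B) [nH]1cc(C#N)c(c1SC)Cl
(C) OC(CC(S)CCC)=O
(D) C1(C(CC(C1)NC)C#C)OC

B

[#6][SX2H0][#6] describes an aliphatic sulfur bridging two carbons with no H on the sulfur (a thioether).
(A) has a thiol (-SH) but the sulfur has H1, not H0 bridging two carbons.
(B) contains a methylthio ether (-SCH3), which satisfies every atom and bond constraint.
(C) has a thiol (-SH) but the sulfur has H1, not H0 bridging two carbons.
(D) has a methoxy ether (-OCH3) but the bridging atom is O, not S.
So the answer is (B).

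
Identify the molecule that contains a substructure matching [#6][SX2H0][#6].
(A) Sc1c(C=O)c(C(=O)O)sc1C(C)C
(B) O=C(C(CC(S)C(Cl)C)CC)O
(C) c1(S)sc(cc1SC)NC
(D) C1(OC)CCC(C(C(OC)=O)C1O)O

C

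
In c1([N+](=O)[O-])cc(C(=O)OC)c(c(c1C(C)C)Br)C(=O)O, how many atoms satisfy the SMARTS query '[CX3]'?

2

The query [CX3] means: C with X3: aliphatic carbon with exactly 3 total connections.
Check the 20 heavy atoms by environment: 6× c (aromatic, X3) → no; 2× C (X3) → match; 3× O (X1) → no; 2× O (X2) → no; 4× C (X4) → no; 1× N (charge +1, X3) → no; 1× O (charge -1, X1) → no; 1× Br (X1) → no.
That gives 2 matching atoms.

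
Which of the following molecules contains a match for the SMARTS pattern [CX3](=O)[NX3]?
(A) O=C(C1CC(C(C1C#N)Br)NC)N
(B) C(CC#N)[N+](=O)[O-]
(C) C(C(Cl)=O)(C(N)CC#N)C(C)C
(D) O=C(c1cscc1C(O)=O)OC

A

[CX3](=O)[NX3] describes a carbonyl carbon bonded to a trivalent nitrogen (an amide).
(A) contains a primary amide (-C(=O)NH2), which satisfies every atom and bond constraint.
(B) has a nitrile (-C#N) but the nitrile N is NX1 (triple-bonded), not NX3.
(C) has a nitrile (-C#N) but the nitrile N is NX1 (triple-bonded), not NX3.
(D) has a methyl-ester group (-C(=O)OCH3) but the carbonyl is bonded to O, not to an NX3 nitrogen.
So the answer is (A).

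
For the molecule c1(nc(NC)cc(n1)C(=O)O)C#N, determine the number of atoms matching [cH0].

3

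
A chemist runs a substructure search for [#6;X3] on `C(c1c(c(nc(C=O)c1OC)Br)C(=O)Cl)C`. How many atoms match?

Check the 16 heavy atoms by environment: 1× n (aromatic, X2) → no; 5× c (aromatic, X3) → match; 1× O (X2) → no; 3× C (X4) → no; 2× C (X3) → match; 2× O (X1) → no; 1× Br (X1) → no; 1× Cl (X1) → no.
Summing the matching environments: 5 + 2 = 7 matching atoms.

7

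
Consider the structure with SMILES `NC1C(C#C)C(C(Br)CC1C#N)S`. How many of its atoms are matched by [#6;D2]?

3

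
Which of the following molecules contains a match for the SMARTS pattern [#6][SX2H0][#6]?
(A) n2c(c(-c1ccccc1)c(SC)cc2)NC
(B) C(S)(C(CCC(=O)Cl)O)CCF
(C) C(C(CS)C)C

A

[#6][SX2H0][#6] describes an aliphatic sulfur bridging two carbons with no H on the sulfur (a thioether).
(A) contains a methylthio ether (-SCH3), which satisfies every atom and bond constraint.
(B) has a thiol (-SH) but the sulfur has H1, not H0 bridging two carbons.
(C) has a thiol (-SH) but the sulfur has H1, not H0 bridging two carbons.
So the answer is (A).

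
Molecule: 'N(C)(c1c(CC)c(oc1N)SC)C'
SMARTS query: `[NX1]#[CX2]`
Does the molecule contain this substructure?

No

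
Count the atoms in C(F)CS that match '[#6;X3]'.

0

The query [#6;X3] means: any carbon (aromatic or not) with three total connections.
Check the 4 heavy atoms by environment: 2× C (X4) → no; 1× F (X1) → no; 1× S (X2) → no.
No environment satisfies the query, so 0 matching atoms.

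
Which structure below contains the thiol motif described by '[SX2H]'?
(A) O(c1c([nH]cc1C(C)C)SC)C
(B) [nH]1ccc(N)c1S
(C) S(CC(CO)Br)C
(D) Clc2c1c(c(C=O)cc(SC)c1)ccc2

B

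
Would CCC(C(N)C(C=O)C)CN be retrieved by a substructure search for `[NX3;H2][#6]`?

The pattern [NX3;H2][#6] describes a trivalent nitrogen with two H attached to carbon — a primary amine.
The molecule carries a primary amino group (-NH2), whose atoms satisfy every constraint of the query, so the pattern matches.

Yes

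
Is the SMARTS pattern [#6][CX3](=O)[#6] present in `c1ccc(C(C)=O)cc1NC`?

Yes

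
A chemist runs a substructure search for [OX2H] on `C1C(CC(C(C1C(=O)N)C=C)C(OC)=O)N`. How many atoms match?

The query [OX2H] means: aliphatic oxygen with two connections, one of which is H — an -OH oxygen.
Check the 16 heavy atoms by environment: 4× C (H1, X4) → no; 2× C (H2, X4) → no; 2× C (H0, X3) → no; 2× O (H0, X1) → no; 1× O (H0, X2) → no; 1× C (H3, X4) → no; 2× N (H2, X3) → no; 1× C (H1, X3) → no; 1× C (H2, X3) → no.
No environment satisfies the query, so 0 matching atoms.

0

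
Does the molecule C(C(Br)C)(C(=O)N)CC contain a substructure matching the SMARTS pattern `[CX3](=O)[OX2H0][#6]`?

No

The pattern [CX3](=O)[OX2H0][#6] describes a carbonyl carbon bonded to an oxygen that is itself bonded to carbon (no H on that O) — an ester.
The closest candidate here is a primary amide (-C(=O)NH2), but the carbonyl is bonded to N, not to an O-C linkage. No other fragment satisfies the full query, so there is no match.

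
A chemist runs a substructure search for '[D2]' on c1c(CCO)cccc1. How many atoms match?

7

The query [D2] means: atom with exactly two heavy-atom neighbours.
Check the 9 heavy atoms by environment: 2× C (D2) → match; 1× O (D1) → no; 1× c (aromatic, D3) → no; 5× c (aromatic, D2) → match.
Summing the matching environments: 2 + 5 = 7 matching atoms.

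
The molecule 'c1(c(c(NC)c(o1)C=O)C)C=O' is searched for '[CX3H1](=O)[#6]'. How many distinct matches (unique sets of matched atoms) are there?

2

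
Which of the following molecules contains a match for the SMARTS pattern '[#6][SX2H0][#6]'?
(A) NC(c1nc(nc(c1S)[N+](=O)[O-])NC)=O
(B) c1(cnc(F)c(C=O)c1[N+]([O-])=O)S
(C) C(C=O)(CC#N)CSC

[#6][SX2H0][#6] describes an aliphatic sulfur bridging two carbons with no H on the sulfur (a thioether).
(A) has a thiol (-SH) but the sulfur has H1, not H0 bridging two carbons.
(B) has a thiol (-SH) but the sulfur has H1, not H0 bridging two carbons.
(C) contains a methylthio ether (-SCH3), which satisfies every atom and bond constraint.
So the answer is (C).

C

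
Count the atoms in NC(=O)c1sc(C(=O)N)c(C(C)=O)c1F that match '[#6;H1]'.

0

The query [#6;H1] means: any carbon bearing exactly one hydrogen.
Check the 15 heavy atoms by environment: 1× s (aromatic, H0) → no; 4× c (aromatic, H0) → no; 3× C (H0) → no; 3× O (H0) → no; 1× C (H3) → no; 1× F (H0) → no; 2× N (H2) → no.
No environment satisfies the query, so 0 matching atoms.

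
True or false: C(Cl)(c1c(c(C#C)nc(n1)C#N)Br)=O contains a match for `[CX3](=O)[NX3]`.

The pattern [CX3](=O)[NX3] describes a carbonyl carbon bonded to a trivalent nitrogen — an amide.
The closest candidate here is a nitrile (-C#N), but the nitrile N is NX1 (triple-bonded), not NX3. No other fragment satisfies the full query, so there is no match.

False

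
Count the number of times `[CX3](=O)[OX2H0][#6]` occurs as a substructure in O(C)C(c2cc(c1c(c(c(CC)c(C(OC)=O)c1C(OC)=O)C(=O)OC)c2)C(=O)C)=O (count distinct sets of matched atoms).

4

[CX3](=O)[OX2H0][#6] is the SMARTS for an ester: a carbonyl carbon bonded to an oxygen that is itself bonded to carbon (no H on that O).
The molecule carries 4 separate instances of a methyl-ester group (-C(=O)OCH3) meeting every constraint; each maps to a distinct set of atoms, giving 4 matches.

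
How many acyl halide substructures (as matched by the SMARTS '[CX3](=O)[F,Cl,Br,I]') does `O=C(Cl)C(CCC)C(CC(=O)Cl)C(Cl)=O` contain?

[CX3](=O)[F,Cl,Br,I] is the SMARTS for an acyl halide: a carbonyl carbon bonded to a halogen.
The molecule carries 3 separate instances of an acyl chloride (-C(=O)Cl) meeting every constraint; each maps to a distinct set of atoms, giving 3 matches.

3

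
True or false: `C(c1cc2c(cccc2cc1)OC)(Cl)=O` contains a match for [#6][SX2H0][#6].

False

The pattern [#6][SX2H0][#6] describes an aliphatic sulfur bridging two carbons with no H on the sulfur — a thioether.
The closest candidate here is a methoxy ether (-OCH3), but the bridging atom is O, not S. No other fragment satisfies the full query, so there is no match.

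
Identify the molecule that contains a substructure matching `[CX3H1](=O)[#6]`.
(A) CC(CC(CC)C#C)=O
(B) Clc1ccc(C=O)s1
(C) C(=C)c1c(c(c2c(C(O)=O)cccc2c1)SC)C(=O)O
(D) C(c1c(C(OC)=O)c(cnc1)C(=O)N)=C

B

[CX3H1](=O)[#6] describes an sp2 carbon with one H, double-bonded to O and single-bonded to carbon (an aldehyde).
(A) has an acetyl/ketone group (-C(=O)CH3) but the carbonyl carbon has H0 (two carbon neighbours), not H1.
(B) contains an aldehyde (-CHO), which satisfies every atom and bond constraint.
(C) has a carboxylic acid group (-C(=O)OH) but the carbonyl carbon has H0 and is bonded to O, not H1.
(D) has a methyl-ester group (-C(=O)OCH3) but the carbonyl carbon has H0, not H1.
So the answer is (B).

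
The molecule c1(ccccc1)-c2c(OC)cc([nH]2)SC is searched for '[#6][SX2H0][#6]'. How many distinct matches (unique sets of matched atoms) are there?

1

[#6][SX2H0][#6] is the SMARTS for a thioether: an aliphatic sulfur bridging two carbons with no H on the sulfur.
Exactly one fragment in the molecule meets all constraints, giving 1 match.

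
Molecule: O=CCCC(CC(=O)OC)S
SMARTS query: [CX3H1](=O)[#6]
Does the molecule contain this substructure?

Yes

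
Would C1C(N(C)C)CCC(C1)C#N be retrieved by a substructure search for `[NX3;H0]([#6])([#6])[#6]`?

The pattern [NX3;H0]([#6])([#6])[#6] describes a trivalent nitrogen with no H, bonded to three carbons — a tertiary amine.
The molecule carries a dimethylamino group (-N(CH3)2), whose atoms satisfy every constraint of the query, so the pattern matches.

Yes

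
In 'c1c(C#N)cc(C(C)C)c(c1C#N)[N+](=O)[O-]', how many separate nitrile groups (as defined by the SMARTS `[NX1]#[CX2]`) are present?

2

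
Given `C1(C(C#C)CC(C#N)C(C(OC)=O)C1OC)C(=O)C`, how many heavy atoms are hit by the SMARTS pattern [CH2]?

Check the 19 heavy atoms by environment: 6× C (H1) → no; 1× C (H2) → match; 4× C (H0) → no; 4× O (H0) → no; 3× C (H3) → no; 1× N (H0) → no.
That gives 1 matching atom.

1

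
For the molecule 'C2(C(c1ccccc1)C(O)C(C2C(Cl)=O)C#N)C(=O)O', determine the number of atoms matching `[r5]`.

The query [r5] means: r5 matches atoms in a five-membered ring.
Check the 20 heavy atoms by environment: 5× C (in 5-ring) → match; 4× O (acyclic) → no; 3× C (acyclic) → no; 1× N (acyclic) → no; 1× Cl (acyclic) → no; 6× c (aromatic, in 6-ring) → no.
That gives 5 matching atoms.

5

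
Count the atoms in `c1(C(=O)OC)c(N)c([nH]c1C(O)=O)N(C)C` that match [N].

2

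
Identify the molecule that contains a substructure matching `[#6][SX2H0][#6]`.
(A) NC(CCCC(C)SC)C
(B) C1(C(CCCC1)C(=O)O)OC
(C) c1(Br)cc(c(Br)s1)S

[#6][SX2H0][#6] describes an aliphatic sulfur bridging two carbons with no H on the sulfur (a thioether).
(A) contains a methylthio ether (-SCH3), which satisfies every atom and bond constraint.
(B) has a methoxy ether (-OCH3) but the bridging atom is O, not S.
(C) has a thiol (-SH) but the sulfur has H1, not H0 bridging two carbons.
So the answer is (A).

A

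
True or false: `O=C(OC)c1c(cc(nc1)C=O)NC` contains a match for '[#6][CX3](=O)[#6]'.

The pattern [#6][CX3](=O)[#6] describes a carbonyl carbon (no H) flanked by two carbons — a ketone.
The closest candidate here is an aldehyde (-CHO), but the carbonyl carbon has H1, so it is not flanked by two carbons. No other fragment satisfies the full query, so there is no match.

False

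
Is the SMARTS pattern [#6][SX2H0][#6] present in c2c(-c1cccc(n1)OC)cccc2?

No

The pattern [#6][SX2H0][#6] describes an aliphatic sulfur bridging two carbons with no H on the sulfur — a thioether.
The closest candidate here is a methoxy ether (-OCH3), but the bridging atom is O, not S. No other fragment satisfies the full query, so there is no match.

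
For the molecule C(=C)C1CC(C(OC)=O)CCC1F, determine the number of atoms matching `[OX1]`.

Check the 13 heavy atoms by environment: 7× C (X4) → no; 3× C (X3) → no; 1× O (X1) → match; 1× O (X2) → no; 1× F (X1) → no.
That gives 1 matching atom.

1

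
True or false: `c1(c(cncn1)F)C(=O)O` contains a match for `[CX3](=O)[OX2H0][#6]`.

False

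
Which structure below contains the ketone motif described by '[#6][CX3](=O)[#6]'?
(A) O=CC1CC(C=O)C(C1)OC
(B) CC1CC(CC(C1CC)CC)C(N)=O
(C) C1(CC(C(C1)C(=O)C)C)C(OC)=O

[#6][CX3](=O)[#6] describes a carbonyl carbon (no H) flanked by two carbons (a ketone).
(A) has an aldehyde (-CHO) but the carbonyl carbon has H1, so it is not flanked by two carbons.
(B) has a primary amide (-C(=O)NH2) but one neighbour of the carbonyl carbon is N, not C.
(C) contains an acetyl/ketone group (-C(=O)CH3), which satisfies every atom and bond constraint.
So the answer is (C).

C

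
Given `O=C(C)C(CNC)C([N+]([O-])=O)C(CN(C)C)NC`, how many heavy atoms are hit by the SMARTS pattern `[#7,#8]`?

7

The query [#7,#8] means: nitrogen or oxygen (comma = OR).
Check the 18 heavy atoms by environment: 11× C → no; 3× N → match; 1× N (charge +1) → match; 1× O (charge -1) → match; 2× O → match.
Summing the matching environments: 3 + 1 + 1 + 2 = 7 matching atoms.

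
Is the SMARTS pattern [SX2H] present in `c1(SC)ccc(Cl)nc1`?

No

The pattern [SX2H] describes an aliphatic sulfur with two connections, one being H — a thiol.
The closest candidate here is a methylthio ether (-SCH3), but the sulfur has H0 (bonded to two carbons), not H1. No other fragment satisfies the full query, so there is no match.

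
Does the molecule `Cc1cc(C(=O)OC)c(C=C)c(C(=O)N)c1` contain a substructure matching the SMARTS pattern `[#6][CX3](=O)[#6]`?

No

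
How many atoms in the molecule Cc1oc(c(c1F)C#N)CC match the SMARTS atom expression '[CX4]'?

3

Check the 11 heavy atoms by environment: 1× o (aromatic, X2) → no; 4× c (aromatic, X3) → no; 3× C (X4) → match; 1× C (X2) → no; 1× N (X1) → no; 1× F (X1) → no.
That gives 3 matching atoms.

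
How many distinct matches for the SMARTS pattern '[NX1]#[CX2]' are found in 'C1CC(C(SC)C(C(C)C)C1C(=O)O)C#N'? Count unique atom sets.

1

[NX1]#[CX2] is the SMARTS for a nitrile: a nitrogen triple-bonded to a two-connected carbon.
Exactly one fragment in the molecule meets all constraints, giving 1 match.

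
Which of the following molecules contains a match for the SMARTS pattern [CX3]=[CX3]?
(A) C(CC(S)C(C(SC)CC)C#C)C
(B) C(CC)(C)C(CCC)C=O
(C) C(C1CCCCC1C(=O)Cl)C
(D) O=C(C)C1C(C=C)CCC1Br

[CX3]=[CX3] describes a non-aromatic C=C double bond between two sp2 carbons (an alkene).
(A) has an ethynyl group (-C#CH) but the C-C bond is a triple bond, not a double bond.
(B) has an ethyl group (-CH2CH3) but its C-C bond is a single bond between CX4 carbons, not CX3=CX3.
(C) has an ethyl group (-CH2CH3) but its C-C bond is a single bond between CX4 carbons, not CX3=CX3.
(D) contains a vinyl group (-CH=CH2), which satisfies every atom and bond constraint.
So the answer is (D).

D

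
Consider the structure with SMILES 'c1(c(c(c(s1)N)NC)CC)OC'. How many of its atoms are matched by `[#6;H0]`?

The query [#6;H0] means: any carbon with no attached hydrogen.
Check the 12 heavy atoms by environment: 1× s (aromatic, H0) → no; 4× c (aromatic, H0) → match; 1× N (H2) → no; 1× O (H0) → no; 3× C (H3) → no; 1× N (H1) → no; 1× C (H2) → no.
That gives 4 matching atoms.

4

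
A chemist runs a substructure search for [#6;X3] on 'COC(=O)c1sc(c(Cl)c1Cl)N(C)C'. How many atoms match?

5

The query [#6;X3] means: any carbon (aromatic or not) with three total connections.
Check the 14 heavy atoms by environment: 1× s (aromatic, X2) → no; 4× c (aromatic, X3) → match; 1× N (X3) → no; 3× C (X4) → no; 2× Cl (X1) → no; 1× C (X3) → match; 1× O (X1) → no; 1× O (X2) → no.
Summing the matching environments: 4 + 1 = 5 matching atoms.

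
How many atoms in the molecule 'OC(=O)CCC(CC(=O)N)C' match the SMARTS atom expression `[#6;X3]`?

2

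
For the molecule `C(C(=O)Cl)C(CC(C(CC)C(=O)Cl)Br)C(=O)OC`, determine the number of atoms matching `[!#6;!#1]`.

The query [!#6;!#1] means: not carbon and not hydrogen — any heteroatom.
Check the 18 heavy atoms by environment: 11× C → no; 4× O → match; 1× Br → match; 2× Cl → match.
Summing the matching environments: 4 + 1 + 2 = 7 matching atoms.

7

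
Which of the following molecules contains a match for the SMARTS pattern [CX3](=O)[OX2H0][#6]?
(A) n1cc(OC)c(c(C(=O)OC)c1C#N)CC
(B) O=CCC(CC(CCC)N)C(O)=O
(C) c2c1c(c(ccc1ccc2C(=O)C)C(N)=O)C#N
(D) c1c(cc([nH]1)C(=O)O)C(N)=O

[CX3](=O)[OX2H0][#6] describes a carbonyl carbon bonded to an oxygen that is itself bonded to carbon (no H on that O) (an ester).
(A) contains a methyl-ester group (-C(=O)OCH3), which satisfies every atom and bond constraint.
(B) has a carboxylic acid group (-C(=O)OH) but the singly-bonded O carries H (OX2H1, not H0).
(C) has a primary amide (-C(=O)NH2) but the carbonyl is bonded to N, not to an O-C linkage.
(D) has a carboxylic acid group (-C(=O)OH) but the singly-bonded O carries H (OX2H1, not H0).
So the answer is (A).

A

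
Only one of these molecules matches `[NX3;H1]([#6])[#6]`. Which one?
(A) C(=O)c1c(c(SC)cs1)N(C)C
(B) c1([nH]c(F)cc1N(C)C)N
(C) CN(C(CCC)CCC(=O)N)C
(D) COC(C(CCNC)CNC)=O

[NX3;H1]([#6])[#6] describes a trivalent nitrogen with one H, bonded to two carbons (a secondary amine).
(A) has a dimethylamino group (-N(CH3)2) but the nitrogen has H0, not H1.
(B) has a dimethylamino group (-N(CH3)2) but the nitrogen has H0, not H1.
(C) has a dimethylamino group (-N(CH3)2) but the nitrogen has H0, not H1.
(D) contains an N-methylamino group (-NHCH3), which satisfies every atom and bond constraint.
So the answer is (D).

D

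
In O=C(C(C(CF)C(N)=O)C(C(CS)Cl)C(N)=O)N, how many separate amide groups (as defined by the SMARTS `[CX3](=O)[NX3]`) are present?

3

[CX3](=O)[NX3] is the SMARTS for an amide: a carbonyl carbon bonded to a trivalent nitrogen.
The molecule carries 3 separate instances of a primary amide (-C(=O)NH2) meeting every constraint; each maps to a distinct set of atoms, giving 3 matches.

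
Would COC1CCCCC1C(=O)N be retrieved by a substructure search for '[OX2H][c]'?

The pattern [OX2H][c] describes a hydroxyl oxygen attached to an aromatic carbon — a phenol.
The closest candidate here is a methoxy ether (-OCH3), but the oxygen has H0, not H1. No other fragment satisfies the full query, so there is no match.

No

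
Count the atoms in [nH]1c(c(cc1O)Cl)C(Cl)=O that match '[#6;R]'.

4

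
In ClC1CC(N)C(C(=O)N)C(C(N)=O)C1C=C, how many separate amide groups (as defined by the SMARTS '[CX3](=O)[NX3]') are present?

[CX3](=O)[NX3] is the SMARTS for an amide: a carbonyl carbon bonded to a trivalent nitrogen.
The molecule carries 2 separate instances of a primary amide (-C(=O)NH2) meeting every constraint; each maps to a distinct set of atoms, giving 2 matches.

2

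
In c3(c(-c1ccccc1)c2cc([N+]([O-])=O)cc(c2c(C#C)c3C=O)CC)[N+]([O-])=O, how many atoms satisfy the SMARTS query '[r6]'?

16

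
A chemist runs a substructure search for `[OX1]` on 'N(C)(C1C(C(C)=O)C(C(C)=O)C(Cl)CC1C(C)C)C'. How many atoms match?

2

Check the 19 heavy atoms by environment: 13× C (X4) → no; 1× N (X3) → no; 2× C (X3) → no; 2× O (X1) → match; 1× Cl (X1) → no.
That gives 2 matching atoms.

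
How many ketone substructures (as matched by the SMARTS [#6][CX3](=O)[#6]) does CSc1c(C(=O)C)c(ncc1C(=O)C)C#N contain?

[#6][CX3](=O)[#6] is the SMARTS for a ketone: a carbonyl carbon (no H) flanked by two carbons.
The molecule carries 2 separate instances of an acetyl/ketone group (-C(=O)CH3) meeting every constraint; each maps to a distinct set of atoms, giving 2 matches.

2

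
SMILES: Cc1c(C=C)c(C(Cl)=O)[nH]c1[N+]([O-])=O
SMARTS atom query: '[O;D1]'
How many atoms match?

3

The query [O;D1] means: aliphatic oxygen bonded to exactly one heavy atom.
Check the 14 heavy atoms by environment: 1× n (aromatic, D2) → no; 4× c (aromatic, D3) → no; 1× C (D3) → no; 2× O (D1) → match; 1× Cl (D1) → no; 2× C (D1) → no; 1× N (charge +1, D3) → no; 1× O (charge -1, D1) → match; 1× C (D2) → no.
Summing the matching environments: 2 + 1 = 3 matching atoms.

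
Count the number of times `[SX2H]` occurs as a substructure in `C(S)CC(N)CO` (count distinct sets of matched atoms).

[SX2H] is the SMARTS for a thiol: an aliphatic sulfur with two connections, one being H.
Exactly one fragment in the molecule meets all constraints, giving 1 match.

1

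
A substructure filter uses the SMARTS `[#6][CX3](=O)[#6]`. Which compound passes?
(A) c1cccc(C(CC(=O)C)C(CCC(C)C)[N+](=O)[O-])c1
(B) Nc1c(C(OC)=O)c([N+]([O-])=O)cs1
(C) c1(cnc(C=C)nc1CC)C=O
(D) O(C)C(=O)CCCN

[#6][CX3](=O)[#6] describes a carbonyl carbon (no H) flanked by two carbons (a ketone).
(A) contains an acetyl/ketone group (-C(=O)CH3), which satisfies every atom and bond constraint.
(B) has a methyl-ester group (-C(=O)OCH3) but one neighbour of the carbonyl carbon is O, not C.
(C) has an aldehyde (-CHO) but the carbonyl carbon has H1, so it is not flanked by two carbons.
(D) has a methyl-ester group (-C(=O)OCH3) but one neighbour of the carbonyl carbon is O, not C.
So the answer is (A).

A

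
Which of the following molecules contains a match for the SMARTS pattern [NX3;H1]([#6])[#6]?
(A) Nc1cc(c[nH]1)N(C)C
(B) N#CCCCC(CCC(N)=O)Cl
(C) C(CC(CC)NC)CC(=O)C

C

[NX3;H1]([#6])[#6] describes a trivalent nitrogen with one H, bonded to two carbons (a secondary amine).
(A) has a primary amino group (-NH2) but the nitrogen has H2 and only one carbon neighbour.
(B) has a primary amide (-C(=O)NH2) but the -C(=O)NH2 nitrogen has H2, not H1.
(C) contains an N-methylamino group (-NHCH3), which satisfies every atom and bond constraint.
So the answer is (C).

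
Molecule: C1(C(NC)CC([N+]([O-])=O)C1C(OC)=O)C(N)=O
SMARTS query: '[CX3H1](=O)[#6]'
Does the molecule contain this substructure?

No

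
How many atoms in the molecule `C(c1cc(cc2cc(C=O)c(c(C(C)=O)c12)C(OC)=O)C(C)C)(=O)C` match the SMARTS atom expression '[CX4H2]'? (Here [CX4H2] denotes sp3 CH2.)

The query [CX4H2] means: sp3 carbon (X4) with exactly two hydrogens.
Check the 25 heavy atoms by environment: 7× c (aromatic, H0, X3) → no; 3× c (aromatic, H1, X3) → no; 1× C (H1, X4) → no; 5× C (H3, X4) → no; 3× C (H0, X3) → no; 4× O (H0, X1) → no; 1× O (H0, X2) → no; 1× C (H1, X3) → no.
No environment satisfies the query, so 0 matching atoms.

0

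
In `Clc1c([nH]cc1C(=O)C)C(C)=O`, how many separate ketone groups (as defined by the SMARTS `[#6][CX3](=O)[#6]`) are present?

[#6][CX3](=O)[#6] is the SMARTS for a ketone: a carbonyl carbon (no H) flanked by two carbons.
The molecule carries 2 separate instances of an acetyl/ketone group (-C(=O)CH3) meeting every constraint; each maps to a distinct set of atoms, giving 2 matches.

2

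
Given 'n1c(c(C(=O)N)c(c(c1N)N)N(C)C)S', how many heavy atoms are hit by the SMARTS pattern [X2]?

2

Check the 15 heavy atoms by environment: 1× n (aromatic, X2) → match; 5× c (aromatic, X3) → no; 4× N (X3) → no; 2× C (X4) → no; 1× S (X2) → match; 1× C (X3) → no; 1× O (X1) → no.
Summing the matching environments: 1 + 1 = 2 matching atoms.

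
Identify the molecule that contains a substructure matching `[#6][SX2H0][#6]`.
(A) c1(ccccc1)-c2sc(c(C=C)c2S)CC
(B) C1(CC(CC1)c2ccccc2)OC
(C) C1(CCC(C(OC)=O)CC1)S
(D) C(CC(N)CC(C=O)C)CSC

D

[#6][SX2H0][#6] describes an aliphatic sulfur bridging two carbons with no H on the sulfur (a thioether).
(A) has a thiol (-SH) but the sulfur has H1, not H0 bridging two carbons.
(B) has a methoxy ether (-OCH3) but the bridging atom is O, not S.
(C) has a thiol (-SH) but the sulfur has H1, not H0 bridging two carbons.
(D) contains a methylthio ether (-SCH3), which satisfies every atom and bond constraint.
So the answer is (D).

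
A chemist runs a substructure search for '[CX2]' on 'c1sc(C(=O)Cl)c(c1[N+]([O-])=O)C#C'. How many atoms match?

The query [CX2] means: C with X2: aliphatic carbon with exactly 2 total connections.
Check the 13 heavy atoms by environment: 1× s (aromatic, X2) → no; 4× c (aromatic, X3) → no; 1× C (X3) → no; 2× O (X1) → no; 1× Cl (X1) → no; 2× C (X2) → match; 1× N (charge +1, X3) → no; 1× O (charge -1, X1) → no.
That gives 2 matching atoms.

2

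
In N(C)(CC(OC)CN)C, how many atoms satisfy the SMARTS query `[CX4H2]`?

The query [CX4H2] means: sp3 carbon (X4) with exactly two hydrogens.
Check the 9 heavy atoms by environment: 2× C (H2, X4) → match; 1× C (H1, X4) → no; 1× N (H0, X3) → no; 3× C (H3, X4) → no; 1× N (H2, X3) → no; 1× O (H0, X2) → no.
That gives 2 matching atoms.

2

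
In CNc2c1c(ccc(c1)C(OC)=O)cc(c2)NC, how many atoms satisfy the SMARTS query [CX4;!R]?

Check the 18 heavy atoms by environment: 10× c (aromatic, X3, in 6-ring) → no; 2× N (X3, acyclic) → no; 3× C (X4, acyclic) → match; 1× C (X3, acyclic) → no; 1× O (X1, acyclic) → no; 1× O (X2, acyclic) → no.
That gives 3 matching atoms.

3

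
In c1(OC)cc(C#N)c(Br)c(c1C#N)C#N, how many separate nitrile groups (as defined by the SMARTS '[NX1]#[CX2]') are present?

3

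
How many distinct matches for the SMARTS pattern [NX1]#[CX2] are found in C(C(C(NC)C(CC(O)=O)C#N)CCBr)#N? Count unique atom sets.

2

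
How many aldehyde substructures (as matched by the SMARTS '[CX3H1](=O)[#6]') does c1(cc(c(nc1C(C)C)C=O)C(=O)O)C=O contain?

[CX3H1](=O)[#6] is the SMARTS for an aldehyde: an sp2 carbon with one H, double-bonded to O and single-bonded to carbon.
The molecule carries 2 separate instances of an aldehyde (-CHO) meeting every constraint; each maps to a distinct set of atoms, giving 2 matches.

2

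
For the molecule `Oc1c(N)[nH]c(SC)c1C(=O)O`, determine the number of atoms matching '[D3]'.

The query [D3] means: atom with exactly three heavy-atom neighbours.
Check the 12 heavy atoms by environment: 1× n (aromatic, D2) → no; 4× c (aromatic, D3) → match; 1× S (D2) → no; 1× C (D1) → no; 1× N (D1) → no; 3× O (D1) → no; 1× C (D3) → match.
Summing the matching environments: 4 + 1 = 5 matching atoms.

5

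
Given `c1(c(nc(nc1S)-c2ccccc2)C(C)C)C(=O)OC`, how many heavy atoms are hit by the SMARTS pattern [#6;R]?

10

The query [#6;R] means: carbon that is part of a ring.
Check the 20 heavy atoms by environment: 2× n (aromatic, in 6-ring) → no; 10× c (aromatic, in 6-ring) → match; 5× C (acyclic) → no; 2× O (acyclic) → no; 1× S (acyclic) → no.
That gives 10 matching atoms.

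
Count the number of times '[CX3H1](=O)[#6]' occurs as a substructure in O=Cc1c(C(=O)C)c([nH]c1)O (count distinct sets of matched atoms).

1

[CX3H1](=O)[#6] is the SMARTS for an aldehyde: an sp2 carbon with one H, double-bonded to O and single-bonded to carbon.
Exactly one fragment in the molecule meets all constraints, giving 1 match.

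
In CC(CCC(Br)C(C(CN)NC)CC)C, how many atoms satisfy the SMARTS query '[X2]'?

The query [X2] means: any atom with exactly two total connections (bonds + H).
Check the 15 heavy atoms by environment: 12× C (X4) → no; 1× Br (X1) → no; 2× N (X3) → no.
No environment satisfies the query, so 0 matching atoms.

0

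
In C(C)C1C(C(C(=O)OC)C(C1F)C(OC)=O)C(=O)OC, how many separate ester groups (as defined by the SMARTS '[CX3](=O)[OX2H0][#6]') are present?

[CX3](=O)[OX2H0][#6] is the SMARTS for an ester: a carbonyl carbon bonded to an oxygen that is itself bonded to carbon (no H on that O).
The molecule carries 3 separate instances of a methyl-ester group (-C(=O)OCH3) meeting every constraint; each maps to a distinct set of atoms, giving 3 matches.

3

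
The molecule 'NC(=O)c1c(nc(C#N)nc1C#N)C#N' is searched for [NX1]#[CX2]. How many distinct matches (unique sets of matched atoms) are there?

3

[NX1]#[CX2] is the SMARTS for a nitrile: a nitrogen triple-bonded to a two-connected carbon.
The molecule carries 3 separate instances of a nitrile (-C#N) meeting every constraint; each maps to a distinct set of atoms, giving 3 matches.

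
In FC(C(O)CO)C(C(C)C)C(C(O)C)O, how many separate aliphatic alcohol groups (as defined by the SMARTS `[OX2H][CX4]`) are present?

[OX2H][CX4] is the SMARTS for an aliphatic alcohol: a hydroxyl oxygen bound to an sp3 (X4) carbon.
The molecule carries 4 separate instances of a hydroxyl group (-OH) meeting every constraint; each maps to a distinct set of atoms, giving 4 matches.

4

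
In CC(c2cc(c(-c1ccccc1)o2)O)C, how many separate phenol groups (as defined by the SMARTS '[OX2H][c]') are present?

1

[OX2H][c] is the SMARTS for a phenol: a hydroxyl oxygen attached to an aromatic carbon.
Exactly one fragment in the molecule meets all constraints, giving 1 match.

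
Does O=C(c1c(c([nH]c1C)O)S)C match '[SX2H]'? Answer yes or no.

Yes

The pattern [SX2H] describes an aliphatic sulfur with two connections, one being H — a thiol.
The molecule carries a thiol (-SH), whose atoms satisfy every constraint of the query, so the pattern matches.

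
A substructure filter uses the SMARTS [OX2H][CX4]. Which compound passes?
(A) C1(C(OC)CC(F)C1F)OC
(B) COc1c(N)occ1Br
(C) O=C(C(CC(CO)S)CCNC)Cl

[OX2H][CX4] describes a hydroxyl oxygen bound to an sp3 (X4) carbon (an aliphatic alcohol).
(A) has a methoxy ether (-OCH3) but the oxygen has H0 (ether), not H1.
(B) has a methoxy ether (-OCH3) but the oxygen has H0 (ether), not H1.
(C) contains a hydroxyl group (-OH), which satisfies every atom and bond constraint.
So the answer is (C).

C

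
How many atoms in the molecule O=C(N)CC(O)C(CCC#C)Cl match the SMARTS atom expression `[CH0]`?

Check the 12 heavy atoms by environment: 3× C (H2) → no; 3× C (H1) → no; 2× C (H0) → match; 1× Cl (H0) → no; 1× O (H0) → no; 1× N (H2) → no; 1× O (H1) → no.
That gives 2 matching atoms.

2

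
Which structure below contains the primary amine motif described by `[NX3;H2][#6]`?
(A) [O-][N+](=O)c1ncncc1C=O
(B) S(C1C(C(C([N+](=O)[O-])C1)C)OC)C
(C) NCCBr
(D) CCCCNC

C

[NX3;H2][#6] describes a trivalent nitrogen with two H attached to carbon (a primary amine).
(A) has a nitro group (-[N+](=O)[O-]) but the nitrogen is [N+] with no H, not NX3H2.
(B) has a nitro group (-[N+](=O)[O-]) but the nitrogen is [N+] with no H, not NX3H2.
(C) contains a primary amino group (-NH2), which satisfies every atom and bond constraint.
(D) has an N-methylamino group (-NHCH3) but the nitrogen bears two carbons and only one H (H1), not H2.
So the answer is (C).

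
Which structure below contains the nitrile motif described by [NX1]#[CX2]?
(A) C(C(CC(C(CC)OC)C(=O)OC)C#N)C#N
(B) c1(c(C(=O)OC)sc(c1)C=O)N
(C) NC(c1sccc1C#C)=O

A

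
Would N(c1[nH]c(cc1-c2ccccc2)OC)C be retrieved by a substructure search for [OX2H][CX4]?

No

The pattern [OX2H][CX4] describes a hydroxyl oxygen bound to an sp3 (X4) carbon — an aliphatic alcohol.
The closest candidate here is a methoxy ether (-OCH3), but the oxygen has H0 (ether), not H1. No other fragment satisfies the full query, so there is no match.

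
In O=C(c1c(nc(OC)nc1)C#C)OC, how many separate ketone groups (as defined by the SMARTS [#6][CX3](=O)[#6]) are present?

[#6][CX3](=O)[#6] is the SMARTS for a ketone: a carbonyl carbon (no H) flanked by two carbons.
The molecule has a methyl-ester group (-C(=O)OCH3), but one neighbour of the carbonyl carbon is O, not C; nothing else fits, so there are 0 matches.

0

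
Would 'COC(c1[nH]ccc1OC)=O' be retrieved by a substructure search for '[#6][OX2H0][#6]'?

The pattern [#6][OX2H0][#6] describes an aliphatic oxygen bridging two carbons with no H on the oxygen — an ether.
The molecule carries a methoxy ether (-OCH3), whose atoms satisfy every constraint of the query, so the pattern matches.

Yes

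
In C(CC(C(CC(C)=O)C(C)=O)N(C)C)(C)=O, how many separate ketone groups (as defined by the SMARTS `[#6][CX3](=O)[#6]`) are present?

3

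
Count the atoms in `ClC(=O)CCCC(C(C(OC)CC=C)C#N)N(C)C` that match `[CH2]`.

The query [CH2] means: aliphatic carbon with exactly two hydrogens.
Check the 19 heavy atoms by environment: 5× C (H2) → match; 4× C (H1) → no; 2× C (H0) → no; 2× N (H0) → no; 3× C (H3) → no; 2× O (H0) → no; 1× Cl (H0) → no.
That gives 5 matching atoms.

5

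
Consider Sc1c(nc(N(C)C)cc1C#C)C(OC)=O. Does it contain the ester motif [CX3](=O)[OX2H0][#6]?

Yes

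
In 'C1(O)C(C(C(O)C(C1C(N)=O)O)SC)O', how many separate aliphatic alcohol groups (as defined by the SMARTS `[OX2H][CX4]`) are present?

[OX2H][CX4] is the SMARTS for an aliphatic alcohol: a hydroxyl oxygen bound to an sp3 (X4) carbon.
The molecule carries 4 separate instances of a hydroxyl group (-OH) meeting every constraint; each maps to a distinct set of atoms, giving 4 matches.

4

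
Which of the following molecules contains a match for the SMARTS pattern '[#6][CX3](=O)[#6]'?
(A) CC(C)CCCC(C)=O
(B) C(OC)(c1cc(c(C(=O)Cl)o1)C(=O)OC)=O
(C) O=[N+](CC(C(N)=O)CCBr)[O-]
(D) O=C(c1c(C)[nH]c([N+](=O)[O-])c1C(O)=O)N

A

[#6][CX3](=O)[#6] describes a carbonyl carbon (no H) flanked by two carbons (a ketone).
(A) contains an acetyl/ketone group (-C(=O)CH3), which satisfies every atom and bond constraint.
(B) has a methyl-ester group (-C(=O)OCH3) but one neighbour of the carbonyl carbon is O, not C.
(C) has a primary amide (-C(=O)NH2) but one neighbour of the carbonyl carbon is N, not C.
(D) has a primary amide (-C(=O)NH2) but one neighbour of the carbonyl carbon is N, not C.
So the answer is (A).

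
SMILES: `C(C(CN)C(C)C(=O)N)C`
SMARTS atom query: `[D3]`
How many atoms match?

The query [D3] means: atom with exactly three heavy-atom neighbours.
Check the 10 heavy atoms by environment: 2× C (D2) → no; 3× C (D3) → match; 2× C (D1) → no; 1× O (D1) → no; 2× N (D1) → no.
That gives 3 matching atoms.

3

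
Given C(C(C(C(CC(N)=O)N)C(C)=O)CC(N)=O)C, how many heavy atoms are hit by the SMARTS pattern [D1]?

8

Check the 17 heavy atoms by environment: 3× C (D2) → no; 6× C (D3) → no; 3× O (D1) → match; 2× C (D1) → match; 3× N (D1) → match.
Summing the matching environments: 3 + 2 + 3 = 8 matching atoms.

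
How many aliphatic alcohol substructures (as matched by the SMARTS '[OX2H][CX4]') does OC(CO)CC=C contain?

[OX2H][CX4] is the SMARTS for an aliphatic alcohol: a hydroxyl oxygen bound to an sp3 (X4) carbon.
The molecule carries 2 separate instances of a hydroxyl group (-OH) meeting every constraint; each maps to a distinct set of atoms, giving 2 matches.

2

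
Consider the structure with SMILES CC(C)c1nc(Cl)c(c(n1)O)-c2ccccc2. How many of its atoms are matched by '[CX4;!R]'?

3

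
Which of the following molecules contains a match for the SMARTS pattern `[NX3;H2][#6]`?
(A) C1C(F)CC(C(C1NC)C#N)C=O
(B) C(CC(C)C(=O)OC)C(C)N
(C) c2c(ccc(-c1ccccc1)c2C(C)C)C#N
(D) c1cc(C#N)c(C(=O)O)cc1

[NX3;H2][#6] describes a trivalent nitrogen with two H attached to carbon (a primary amine).
(A) has a nitrile (-C#N) but the nitrogen is NX1 (triple-bonded), not NX3 with two H.
(B) contains a primary amino group (-NH2), which satisfies every atom and bond constraint.
(C) has a nitrile (-C#N) but the nitrogen is NX1 (triple-bonded), not NX3 with two H.
(D) has a nitrile (-C#N) but the nitrogen is NX1 (triple-bonded), not NX3 with two H.
So the answer is (B).

B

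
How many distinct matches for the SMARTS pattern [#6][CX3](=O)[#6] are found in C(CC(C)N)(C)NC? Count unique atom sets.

0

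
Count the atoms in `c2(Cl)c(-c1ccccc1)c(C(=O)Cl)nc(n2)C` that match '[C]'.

Check the 17 heavy atoms by environment: 2× n (aromatic) → no; 10× c (aromatic) → no; 2× C → match; 1× O → no; 2× Cl → no.
That gives 2 matching atoms.

2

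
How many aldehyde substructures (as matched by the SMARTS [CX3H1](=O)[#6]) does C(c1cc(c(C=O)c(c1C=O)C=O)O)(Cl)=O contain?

3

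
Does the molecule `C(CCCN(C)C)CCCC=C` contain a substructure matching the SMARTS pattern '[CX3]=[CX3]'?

Yes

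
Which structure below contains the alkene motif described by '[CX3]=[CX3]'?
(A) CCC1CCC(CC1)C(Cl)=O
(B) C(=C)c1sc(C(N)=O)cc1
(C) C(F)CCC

B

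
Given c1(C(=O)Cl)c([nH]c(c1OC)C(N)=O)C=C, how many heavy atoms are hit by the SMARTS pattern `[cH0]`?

The query [cH0] means: aromatic carbon with no attached hydrogen (substituted or ring-fusion).
Check the 15 heavy atoms by environment: 1× n (aromatic, H1) → no; 4× c (aromatic, H0) → match; 3× O (H0) → no; 1× C (H3) → no; 1× C (H1) → no; 1× C (H2) → no; 2× C (H0) → no; 1× Cl (H0) → no; 1× N (H2) → no.
That gives 4 matching atoms.

4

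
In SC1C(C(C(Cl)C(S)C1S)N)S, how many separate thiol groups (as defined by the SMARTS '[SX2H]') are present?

4

[SX2H] is the SMARTS for a thiol: an aliphatic sulfur with two connections, one being H.
The molecule carries 4 separate instances of a thiol (-SH) meeting every constraint; each maps to a distinct set of atoms, giving 4 matches.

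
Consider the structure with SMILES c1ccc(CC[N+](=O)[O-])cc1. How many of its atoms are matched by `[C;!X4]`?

The query [C;!X4] means: aliphatic carbon that does not have four total connections.
Check the 11 heavy atoms by environment: 2× C (X4) → no; 1× N (charge +1, X3) → no; 1× O (charge -1, X1) → no; 1× O (X1) → no; 6× c (aromatic, X3) → no.
No environment satisfies the query, so 0 matching atoms.

0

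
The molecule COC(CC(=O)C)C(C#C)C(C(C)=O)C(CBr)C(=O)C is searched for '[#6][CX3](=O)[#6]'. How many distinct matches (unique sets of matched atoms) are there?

[#6][CX3](=O)[#6] is the SMARTS for a ketone: a carbonyl carbon (no H) flanked by two carbons.
The molecule carries 3 separate instances of an acetyl/ketone group (-C(=O)CH3) meeting every constraint; each maps to a distinct set of atoms, giving 3 matches.

3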